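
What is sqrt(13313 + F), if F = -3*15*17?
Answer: 2*sqrt(3137) ≈ 112.02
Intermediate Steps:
F = -765 (F = -45*17 = -765)
sqrt(13313 + F) = sqrt(13313 - 765) = sqrt(12548) = 2*sqrt(3137)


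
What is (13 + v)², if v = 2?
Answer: 225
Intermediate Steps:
(13 + v)² = (13 + 2)² = 15² = 225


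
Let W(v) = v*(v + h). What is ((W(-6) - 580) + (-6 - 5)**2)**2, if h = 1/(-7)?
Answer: 8732025/49 ≈ 1.7820e+5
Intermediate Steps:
h = -1/7 ≈ -0.14286
W(v) = v*(-1/7 + v) (W(v) = v*(v - 1/7) = v*(-1/7 + v))
((W(-6) - 580) + (-6 - 5)**2)**2 = ((-6*(-1/7 - 6) - 580) + (-6 - 5)**2)**2 = ((-6*(-43/7) - 580) + (-11)**2)**2 = ((258/7 - 580) + 121)**2 = (-3802/7 + 121)**2 = (-2955/7)**2 = 8732025/49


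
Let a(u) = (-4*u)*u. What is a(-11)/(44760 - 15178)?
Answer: -242/14791 ≈ -0.016361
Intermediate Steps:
a(u) = -4*u²
a(-11)/(44760 - 15178) = (-4*(-11)²)/(44760 - 15178) = -4*121/29582 = -484*1/29582 = -242/14791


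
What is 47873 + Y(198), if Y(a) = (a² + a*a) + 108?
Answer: 126389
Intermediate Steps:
Y(a) = 108 + 2*a² (Y(a) = (a² + a²) + 108 = 2*a² + 108 = 108 + 2*a²)
47873 + Y(198) = 47873 + (108 + 2*198²) = 47873 + (108 + 2*39204) = 47873 + (108 + 78408) = 47873 + 78516 = 126389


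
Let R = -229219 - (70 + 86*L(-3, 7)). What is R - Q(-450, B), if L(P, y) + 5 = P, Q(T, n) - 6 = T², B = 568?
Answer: -431107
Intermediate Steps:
Q(T, n) = 6 + T²
L(P, y) = -5 + P
R = -228601 (R = -229219 - (70 + 86*(-5 - 3)) = -229219 - (70 + 86*(-8)) = -229219 - (70 - 688) = -229219 - 1*(-618) = -229219 + 618 = -228601)
R - Q(-450, B) = -228601 - (6 + (-450)²) = -228601 - (6 + 202500) = -228601 - 1*202506 = -228601 - 202506 = -431107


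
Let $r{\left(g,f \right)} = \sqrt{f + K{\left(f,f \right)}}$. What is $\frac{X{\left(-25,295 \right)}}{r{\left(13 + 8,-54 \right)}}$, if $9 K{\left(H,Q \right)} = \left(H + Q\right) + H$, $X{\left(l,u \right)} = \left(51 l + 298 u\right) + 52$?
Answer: $- \frac{86687 i \sqrt{2}}{12} \approx - 10216.0 i$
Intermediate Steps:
$X{\left(l,u \right)} = 52 + 51 l + 298 u$
$K{\left(H,Q \right)} = \frac{Q}{9} + \frac{2 H}{9}$ ($K{\left(H,Q \right)} = \frac{\left(H + Q\right) + H}{9} = \frac{Q + 2 H}{9} = \frac{Q}{9} + \frac{2 H}{9}$)
$r{\left(g,f \right)} = \frac{2 \sqrt{3} \sqrt{f}}{3}$ ($r{\left(g,f \right)} = \sqrt{f + \left(\frac{f}{9} + \frac{2 f}{9}\right)} = \sqrt{f + \frac{f}{3}} = \sqrt{\frac{4 f}{3}} = \frac{2 \sqrt{3} \sqrt{f}}{3}$)
$\frac{X{\left(-25,295 \right)}}{r{\left(13 + 8,-54 \right)}} = \frac{52 + 51 \left(-25\right) + 298 \cdot 295}{\frac{2}{3} \sqrt{3} \sqrt{-54}} = \frac{52 - 1275 + 87910}{\frac{2}{3} \sqrt{3} \cdot 3 i \sqrt{6}} = \frac{86687}{6 i \sqrt{2}} = 86687 \left(- \frac{i \sqrt{2}}{12}\right) = - \frac{86687 i \sqrt{2}}{12}$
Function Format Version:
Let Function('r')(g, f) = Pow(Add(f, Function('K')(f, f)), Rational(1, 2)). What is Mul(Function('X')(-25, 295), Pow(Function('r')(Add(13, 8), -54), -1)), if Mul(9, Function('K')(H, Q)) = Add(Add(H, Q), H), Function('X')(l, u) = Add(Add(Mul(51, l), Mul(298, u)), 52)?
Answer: Mul(Rational(-86687, 12), I, Pow(2, Rational(1, 2))) ≈ Mul(-10216., I)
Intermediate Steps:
Function('X')(l, u) = Add(52, Mul(51, l), Mul(298, u))
Function('K')(H, Q) = Add(Mul(Rational(1, 9), Q), Mul(Rational(2, 9), H)) (Function('K')(H, Q) = Mul(Rational(1, 9), Add(Add(H, Q), H)) = Mul(Rational(1, 9), Add(Q, Mul(2, H))) = Add(Mul(Rational(1, 9), Q), Mul(Rational(2, 9), H)))
Function('r')(g, f) = Mul(Rational(2, 3), Pow(3, Rational(1, 2)), Pow(f, Rational(1, 2))) (Function('r')(g, f) = Pow(Add(f, Add(Mul(Rational(1, 9), f), Mul(Rational(2, 9), f))), Rational(1, 2)) = Pow(Add(f, Mul(Rational(1, 3), f)), Rational(1, 2)) = Pow(Mul(Rational(4, 3), f), Rational(1, 2)) = Mul(Rational(2, 3), Pow(3, Rational(1, 2)), Pow(f, Rational(1, 2))))
Mul(Function('X')(-25, 295), Pow(Function('r')(Add(13, 8), -54), -1)) = Mul(Add(52, Mul(51, -25), Mul(298, 295)), Pow(Mul(Rational(2, 3), Pow(3, Rational(1, 2)), Pow(-54, Rational(1, 2))), -1)) = Mul(Add(52, -1275, 87910), Pow(Mul(Rational(2, 3), Pow(3, Rational(1, 2)), Mul(3, I, Pow(6, Rational(1, 2)))), -1)) = Mul(86687, Pow(Mul(6, I, Pow(2, Rational(1, 2))), -1)) = Mul(86687, Mul(Rational(-1, 12), I, Pow(2, Rational(1, 2)))) = Mul(Rational(-86687, 12), I, Pow(2, Rational(1, 2)))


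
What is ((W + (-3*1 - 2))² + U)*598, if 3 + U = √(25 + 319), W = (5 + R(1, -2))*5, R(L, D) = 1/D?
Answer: 362687/2 + 1196*√86 ≈ 1.9243e+5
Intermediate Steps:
W = 45/2 (W = (5 + 1/(-2))*5 = (5 - ½)*5 = (9/2)*5 = 45/2 ≈ 22.500)
U = -3 + 2*√86 (U = -3 + √(25 + 319) = -3 + √344 = -3 + 2*√86 ≈ 15.547)
((W + (-3*1 - 2))² + U)*598 = ((45/2 + (-3*1 - 2))² + (-3 + 2*√86))*598 = ((45/2 + (-3 - 2))² + (-3 + 2*√86))*598 = ((45/2 - 5)² + (-3 + 2*√86))*598 = ((35/2)² + (-3 + 2*√86))*598 = (1225/4 + (-3 + 2*√86))*598 = (1213/4 + 2*√86)*598 = 362687/2 + 1196*√86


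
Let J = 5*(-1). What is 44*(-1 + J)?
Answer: -264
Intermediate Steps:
J = -5
44*(-1 + J) = 44*(-1 - 5) = 44*(-6) = -264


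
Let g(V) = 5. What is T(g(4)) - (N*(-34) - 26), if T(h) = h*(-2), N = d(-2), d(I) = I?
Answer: -52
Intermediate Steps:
N = -2
T(h) = -2*h
T(g(4)) - (N*(-34) - 26) = -2*5 - (-2*(-34) - 26) = -10 - (68 - 26) = -10 - 1*42 = -10 - 42 = -52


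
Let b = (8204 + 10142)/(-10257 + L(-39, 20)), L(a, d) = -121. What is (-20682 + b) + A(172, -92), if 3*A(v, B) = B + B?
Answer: -322938989/15567 ≈ -20745.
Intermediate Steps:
A(v, B) = 2*B/3 (A(v, B) = (B + B)/3 = (2*B)/3 = 2*B/3)
b = -9173/5189 (b = (8204 + 10142)/(-10257 - 121) = 18346/(-10378) = 18346*(-1/10378) = -9173/5189 ≈ -1.7678)
(-20682 + b) + A(172, -92) = (-20682 - 9173/5189) + (⅔)*(-92) = -107328071/5189 - 184/3 = -322938989/15567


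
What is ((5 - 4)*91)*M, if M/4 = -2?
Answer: -728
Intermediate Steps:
M = -8 (M = 4*(-2) = -8)
((5 - 4)*91)*M = ((5 - 4)*91)*(-8) = (1*91)*(-8) = 91*(-8) = -728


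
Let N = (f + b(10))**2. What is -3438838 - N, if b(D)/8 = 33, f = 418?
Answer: -3903962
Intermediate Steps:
b(D) = 264 (b(D) = 8*33 = 264)
N = 465124 (N = (418 + 264)**2 = 682**2 = 465124)
-3438838 - N = -3438838 - 1*465124 = -3438838 - 465124 = -3903962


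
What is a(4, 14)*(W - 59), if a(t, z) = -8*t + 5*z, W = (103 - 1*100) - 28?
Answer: -3192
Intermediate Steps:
W = -25 (W = (103 - 100) - 28 = 3 - 28 = -25)
a(4, 14)*(W - 59) = (-8*4 + 5*14)*(-25 - 59) = (-32 + 70)*(-84) = 38*(-84) = -3192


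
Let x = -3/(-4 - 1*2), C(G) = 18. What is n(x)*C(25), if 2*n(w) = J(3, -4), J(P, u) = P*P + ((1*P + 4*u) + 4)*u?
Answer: 405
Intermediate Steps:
x = ½ (x = -3/(-4 - 2) = -3/(-6) = -3*(-⅙) = ½ ≈ 0.50000)
J(P, u) = P² + u*(4 + P + 4*u) (J(P, u) = P² + ((P + 4*u) + 4)*u = P² + (4 + P + 4*u)*u = P² + u*(4 + P + 4*u))
n(w) = 45/2 (n(w) = (3² + 4*(-4) + 4*(-4)² + 3*(-4))/2 = (9 - 16 + 4*16 - 12)/2 = (9 - 16 + 64 - 12)/2 = (½)*45 = 45/2)
n(x)*C(25) = (45/2)*18 = 405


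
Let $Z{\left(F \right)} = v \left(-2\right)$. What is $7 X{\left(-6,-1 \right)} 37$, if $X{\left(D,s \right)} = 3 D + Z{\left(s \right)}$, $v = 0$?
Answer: $-4662$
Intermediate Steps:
$Z{\left(F \right)} = 0$ ($Z{\left(F \right)} = 0 \left(-2\right) = 0$)
$X{\left(D,s \right)} = 3 D$ ($X{\left(D,s \right)} = 3 D + 0 = 3 D$)
$7 X{\left(-6,-1 \right)} 37 = 7 \cdot 3 \left(-6\right) 37 = 7 \left(-18\right) 37 = \left(-126\right) 37 = -4662$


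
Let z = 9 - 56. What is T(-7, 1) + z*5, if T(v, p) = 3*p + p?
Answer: -231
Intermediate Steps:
z = -47
T(v, p) = 4*p
T(-7, 1) + z*5 = 4*1 - 47*5 = 4 - 235 = -231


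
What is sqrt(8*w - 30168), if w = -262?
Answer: 2*I*sqrt(8066) ≈ 179.62*I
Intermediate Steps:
sqrt(8*w - 30168) = sqrt(8*(-262) - 30168) = sqrt(-2096 - 30168) = sqrt(-32264) = 2*I*sqrt(8066)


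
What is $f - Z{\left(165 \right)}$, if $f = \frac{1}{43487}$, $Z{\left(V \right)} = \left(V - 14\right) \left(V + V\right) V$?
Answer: $- \frac{357547939649}{43487} \approx -8.222 \cdot 10^{6}$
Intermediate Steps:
$Z{\left(V \right)} = 2 V^{2} \left(-14 + V\right)$ ($Z{\left(V \right)} = \left(-14 + V\right) 2 V V = 2 V \left(-14 + V\right) V = 2 V^{2} \left(-14 + V\right)$)
$f = \frac{1}{43487} \approx 2.2995 \cdot 10^{-5}$
$f - Z{\left(165 \right)} = \frac{1}{43487} - 2 \cdot 165^{2} \left(-14 + 165\right) = \frac{1}{43487} - 2 \cdot 27225 \cdot 151 = \frac{1}{43487} - 8221950 = - \frac{357547939649}{43487}$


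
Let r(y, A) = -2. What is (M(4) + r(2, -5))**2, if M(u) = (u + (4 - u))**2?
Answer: 196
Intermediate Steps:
M(u) = 16 (M(u) = 4**2 = 16)
(M(4) + r(2, -5))**2 = (16 - 2)**2 = 14**2 = 196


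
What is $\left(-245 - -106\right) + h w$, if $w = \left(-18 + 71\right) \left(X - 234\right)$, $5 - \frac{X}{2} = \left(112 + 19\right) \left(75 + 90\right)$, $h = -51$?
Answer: $117456023$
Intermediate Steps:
$X = -43220$ ($X = 10 - 2 \left(112 + 19\right) \left(75 + 90\right) = 10 - 2 \cdot 131 \cdot 165 = 10 - 43230 = -43220$)
$w = -2303062$ ($w = \left(-18 + 71\right) \left(-43220 - 234\right) = 53 \left(-43454\right) = -2303062$)
$\left(-245 - -106\right) + h w = \left(-245 - -106\right) - -117456162 = \left(-245 + 106\right) + 117456162 = -139 + 117456162 = 117456023$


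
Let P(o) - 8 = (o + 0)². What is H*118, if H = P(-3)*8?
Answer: 16048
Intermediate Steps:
P(o) = 8 + o² (P(o) = 8 + (o + 0)² = 8 + o²)
H = 136 (H = (8 + (-3)²)*8 = (8 + 9)*8 = 17*8 = 136)
H*118 = 136*118 = 16048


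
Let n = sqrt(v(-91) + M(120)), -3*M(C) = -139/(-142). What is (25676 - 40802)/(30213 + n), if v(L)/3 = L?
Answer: -194682782988/388863723631 + 15126*I*sqrt(49602162)/388863723631 ≈ -0.50065 + 0.00027395*I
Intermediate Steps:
v(L) = 3*L
M(C) = -139/426 (M(C) = -(-139)/(3*(-142)) = -(-139)*(-1)/(3*142) = -1/3*139/142 = -139/426)
n = I*sqrt(49602162)/426 (n = sqrt(3*(-91) - 139/426) = sqrt(-273 - 139/426) = sqrt(-116437/426) = I*sqrt(49602162)/426 ≈ 16.533*I)
(25676 - 40802)/(30213 + n) = (25676 - 40802)/(30213 + I*sqrt(49602162)/426) = -15126/(30213 + I*sqrt(49602162)/426)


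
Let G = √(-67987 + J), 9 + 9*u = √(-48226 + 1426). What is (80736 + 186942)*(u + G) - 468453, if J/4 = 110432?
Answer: -736131 + 267678*√373741 + 1784520*I*√13 ≈ 1.6291e+8 + 6.4342e+6*I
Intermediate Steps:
J = 441728 (J = 4*110432 = 441728)
u = -1 + 20*I*√13/3 (u = -1 + √(-48226 + 1426)/9 = -1 + √(-46800)/9 = -1 + (60*I*√13)/9 = -1 + 20*I*√13/3 ≈ -1.0 + 24.037*I)
G = √373741 (G = √(-67987 + 441728) = √373741 ≈ 611.34)
(80736 + 186942)*(u + G) - 468453 = (80736 + 186942)*((-1 + 20*I*√13/3) + √373741) - 468453 = 267678*(-1 + √373741 + 20*I*√13/3) - 468453 = (-267678 + 267678*√373741 + 1784520*I*√13) - 468453 = -736131 + 267678*√373741 + 1784520*I*√13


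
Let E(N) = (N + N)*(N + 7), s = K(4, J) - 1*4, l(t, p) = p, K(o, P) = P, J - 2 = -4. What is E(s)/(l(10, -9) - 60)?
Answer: 4/23 ≈ 0.17391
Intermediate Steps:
J = -2 (J = 2 - 4 = -2)
s = -6 (s = -2 - 1*4 = -2 - 4 = -6)
E(N) = 2*N*(7 + N) (E(N) = (2*N)*(7 + N) = 2*N*(7 + N))
E(s)/(l(10, -9) - 60) = (2*(-6)*(7 - 6))/(-9 - 60) = (2*(-6)*1)/(-69) = -12*(-1/69) = 4/23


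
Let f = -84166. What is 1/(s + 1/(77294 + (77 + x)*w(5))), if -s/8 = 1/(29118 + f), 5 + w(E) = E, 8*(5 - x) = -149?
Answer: 75980002/12025 ≈ 6318.5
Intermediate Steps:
x = 189/8 (x = 5 - ⅛*(-149) = 5 + 149/8 = 189/8 ≈ 23.625)
w(E) = -5 + E
s = 1/6881 (s = -8/(29118 - 84166) = -8/(-55048) = -8*(-1/55048) = 1/6881 ≈ 0.00014533)
1/(s + 1/(77294 + (77 + x)*w(5))) = 1/(1/6881 + 1/(77294 + (77 + 189/8)*(-5 + 5))) = 1/(1/6881 + 1/(77294 + (805/8)*0)) = 1/(1/6881 + 1/(77294 + 0)) = 1/(1/6881 + 1/77294) = 1/(12025/75980002) = 75980002/12025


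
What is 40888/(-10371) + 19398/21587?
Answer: -681472598/223878777 ≈ -3.0439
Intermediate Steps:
40888/(-10371) + 19398/21587 = 40888*(-1/10371) + 19398*(1/21587) = -40888/10371 + 19398/21587 = -681472598/223878777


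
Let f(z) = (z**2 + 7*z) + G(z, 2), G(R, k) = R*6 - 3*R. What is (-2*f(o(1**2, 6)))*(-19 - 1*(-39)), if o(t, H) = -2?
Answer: 640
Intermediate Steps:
G(R, k) = 3*R (G(R, k) = 6*R - 3*R = 3*R)
f(z) = z**2 + 10*z (f(z) = (z**2 + 7*z) + 3*z = z**2 + 10*z)
(-2*f(o(1**2, 6)))*(-19 - 1*(-39)) = (-(-4)*(10 - 2))*(-19 - 1*(-39)) = (-(-4)*8)*(-19 + 39) = -2*(-16)*20 = 32*20 = 640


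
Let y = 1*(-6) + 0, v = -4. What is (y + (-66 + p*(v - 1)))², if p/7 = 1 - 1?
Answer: 5184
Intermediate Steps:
p = 0 (p = 7*(1 - 1) = 7*0 = 0)
y = -6 (y = -6 + 0 = -6)
(y + (-66 + p*(v - 1)))² = (-6 + (-66 + 0*(-4 - 1)))² = (-6 + (-66 + 0*(-5)))² = (-6 + (-66 + 0))² = (-6 - 66)² = (-72)² = 5184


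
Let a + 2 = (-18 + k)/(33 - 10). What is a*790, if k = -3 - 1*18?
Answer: -67150/23 ≈ -2919.6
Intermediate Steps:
k = -21 (k = -3 - 18 = -21)
a = -85/23 (a = -2 + (-18 - 21)/(33 - 10) = -2 - 39/23 = -85/23 ≈ -3.6957)
a*790 = -85/23*790 = -67150/23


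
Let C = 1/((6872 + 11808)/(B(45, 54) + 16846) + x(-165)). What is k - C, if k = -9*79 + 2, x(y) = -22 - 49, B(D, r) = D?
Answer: -837015038/1180581 ≈ -708.99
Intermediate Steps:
x(y) = -71
C = -16891/1180581 (C = 1/((6872 + 11808)/(45 + 16846) - 71) = 1/(18680/16891 - 71) = 1/(-1180581/16891) = -16891/1180581 ≈ -0.014307)
k = -709 (k = -711 + 2 = -709)
k - C = -709 - 1*(-16891/1180581) = -709 + 16891/1180581 = -837015038/1180581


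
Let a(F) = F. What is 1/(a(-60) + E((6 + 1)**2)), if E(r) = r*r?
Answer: 1/2341 ≈ 0.00042717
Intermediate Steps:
E(r) = r**2
1/(a(-60) + E((6 + 1)**2)) = 1/(-60 + ((6 + 1)**2)**2) = 1/(-60 + (7**2)**2) = 1/(-60 + 49**2) = 1/(-60 + 2401) = 1/2341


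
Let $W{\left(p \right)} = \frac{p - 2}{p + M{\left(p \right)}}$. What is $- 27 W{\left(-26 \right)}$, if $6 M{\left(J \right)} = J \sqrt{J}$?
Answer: $- \frac{6804}{403} + \frac{1134 i \sqrt{26}}{403} \approx -16.883 + 14.348 i$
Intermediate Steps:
$M{\left(J \right)} = \frac{J^{\frac{3}{2}}}{6}$ ($M{\left(J \right)} = \frac{J \sqrt{J}}{6} = \frac{J^{\frac{3}{2}}}{6}$)
$W{\left(p \right)} = \frac{-2 + p}{p + \frac{p^{\frac{3}{2}}}{6}}$ ($W{\left(p \right)} = \frac{p - 2}{p + \frac{p^{\frac{3}{2}}}{6}} = \frac{-2 + p}{p + \frac{p^{\frac{3}{2}}}{6}}$)
$- 27 W{\left(-26 \right)} = - 27 \frac{6 \left(-2 - 26\right)}{\left(-26\right)^{\frac{3}{2}} + 6 \left(-26\right)} = - 27 \cdot 6 \frac{1}{- 26 i \sqrt{26} - 156} \left(-28\right) = - 27 \cdot 6 \frac{1}{-156 - 26 i \sqrt{26}} \left(-28\right) = - 27 \left(- \frac{168}{-156 - 26 i \sqrt{26}}\right) = \frac{4536}{-156 - 26 i \sqrt{26}}$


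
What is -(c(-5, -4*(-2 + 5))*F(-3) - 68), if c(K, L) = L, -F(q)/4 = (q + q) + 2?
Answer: 260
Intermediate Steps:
F(q) = -8 - 8*q (F(q) = -4*((q + q) + 2) = -4*(2*q + 2) = -4*(2 + 2*q) = -8 - 8*q)
-(c(-5, -4*(-2 + 5))*F(-3) - 68) = -((-4*(-2 + 5))*(-8 - 8*(-3)) - 68) = -((-4*3)*(-8 + 24) - 68) = -(-12*16 - 68) = -(-192 - 68) = -1*(-260) = 260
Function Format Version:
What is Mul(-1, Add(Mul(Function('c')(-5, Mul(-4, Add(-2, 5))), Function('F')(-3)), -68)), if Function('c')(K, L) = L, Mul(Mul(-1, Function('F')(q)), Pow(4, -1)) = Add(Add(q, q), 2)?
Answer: 260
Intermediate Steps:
Function('F')(q) = Add(-8, Mul(-8, q)) (Function('F')(q) = Mul(-4, Add(Add(q, q), 2)) = Mul(-4, Add(Mul(2, q), 2)) = Mul(-4, Add(2, Mul(2, q))) = Add(-8, Mul(-8, q)))
Mul(-1, Add(Mul(Function('c')(-5, Mul(-4, Add(-2, 5))), Function('F')(-3)), -68)) = Mul(-1, Add(Mul(Mul(-4, Add(-2, 5)), Add(-8, Mul(-8, -3))), -68)) = Mul(-1, Add(Mul(Mul(-4, 3), Add(-8, 24)), -68)) = Mul(-1, Add(Mul(-12, 16), -68)) = Mul(-1, Add(-192, -68)) = Mul(-1, -260) = 260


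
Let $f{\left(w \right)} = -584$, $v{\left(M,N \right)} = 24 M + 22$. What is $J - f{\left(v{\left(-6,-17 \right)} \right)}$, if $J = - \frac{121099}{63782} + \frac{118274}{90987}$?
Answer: $\frac{260436284047}{446410218} \approx 583.4$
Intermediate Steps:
$v{\left(M,N \right)} = 22 + 24 M$
$J = - \frac{267283265}{446410218}$ ($J = \left(-121099\right) \frac{1}{63782} + 118274 \cdot \frac{1}{90987} = - \frac{121099}{63782} + \frac{9098}{6999} = - \frac{267283265}{446410218} \approx -0.59874$)
$J - f{\left(v{\left(-6,-17 \right)} \right)} = - \frac{267283265}{446410218} - -584 = - \frac{267283265}{446410218} + 584 = \frac{260436284047}{446410218}$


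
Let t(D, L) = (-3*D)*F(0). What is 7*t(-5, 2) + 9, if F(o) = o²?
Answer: 9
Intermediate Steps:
t(D, L) = 0 (t(D, L) = -3*D*0² = -3*D*0 = 0)
7*t(-5, 2) + 9 = 7*0 + 9 = 0 + 9 = 9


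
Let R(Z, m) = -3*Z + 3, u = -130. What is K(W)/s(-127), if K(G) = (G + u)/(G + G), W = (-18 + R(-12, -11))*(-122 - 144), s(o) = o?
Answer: -1429/354711 ≈ -0.0040286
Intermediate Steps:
R(Z, m) = 3 - 3*Z
W = -5586 (W = (-18 + (3 - 3*(-12)))*(-122 - 144) = (-18 + (3 + 36))*(-266) = (-18 + 39)*(-266) = 21*(-266) = -5586)
K(G) = (-130 + G)/(2*G) (K(G) = (G - 130)/(G + G) = (-130 + G)/((2*G)) = (-130 + G)*(1/(2*G)) = (-130 + G)/(2*G))
K(W)/s(-127) = ((½)*(-130 - 5586)/(-5586))/(-127) = ((½)*(-1/5586)*(-5716))*(-1/127) = (1429/2793)*(-1/127) = -1429/354711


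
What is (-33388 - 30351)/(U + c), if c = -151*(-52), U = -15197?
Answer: 4903/565 ≈ 8.6779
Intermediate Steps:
c = 7852
(-33388 - 30351)/(U + c) = (-33388 - 30351)/(-15197 + 7852) = -63739/(-7345) = -63739*(-1/7345) = 4903/565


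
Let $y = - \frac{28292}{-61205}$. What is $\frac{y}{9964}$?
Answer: $\frac{7073}{152461655} \approx 4.6392 \cdot 10^{-5}$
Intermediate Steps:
$y = \frac{28292}{61205}$ ($y = \left(-28292\right) \left(- \frac{1}{61205}\right) = \frac{28292}{61205} \approx 0.46225$)
$\frac{y}{9964} = \frac{28292}{61205 \cdot 9964} = \frac{28292}{61205} \cdot \frac{1}{9964} = \frac{7073}{152461655}$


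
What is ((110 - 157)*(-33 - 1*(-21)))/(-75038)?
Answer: -282/37519 ≈ -0.0075162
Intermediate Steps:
((110 - 157)*(-33 - 1*(-21)))/(-75038) = -47*(-33 + 21)*(-1/75038) = -47*(-12)*(-1/75038) = 564*(-1/75038) = -282/37519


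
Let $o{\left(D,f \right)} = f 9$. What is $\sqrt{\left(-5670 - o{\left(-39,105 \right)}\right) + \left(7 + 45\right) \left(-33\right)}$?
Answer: $i \sqrt{8331} \approx 91.274 i$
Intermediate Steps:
$o{\left(D,f \right)} = 9 f$
$\sqrt{\left(-5670 - o{\left(-39,105 \right)}\right) + \left(7 + 45\right) \left(-33\right)} = \sqrt{\left(-5670 - 9 \cdot 105\right) + \left(7 + 45\right) \left(-33\right)} = \sqrt{\left(-5670 - 945\right) + 52 \left(-33\right)} = \sqrt{\left(-5670 - 945\right) - 1716} = \sqrt{-6615 - 1716} = \sqrt{-8331} = i \sqrt{8331}$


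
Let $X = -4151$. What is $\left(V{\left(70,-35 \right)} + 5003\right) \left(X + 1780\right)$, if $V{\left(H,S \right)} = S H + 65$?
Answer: $-6207278$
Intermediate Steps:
$V{\left(H,S \right)} = 65 + H S$ ($V{\left(H,S \right)} = H S + 65 = 65 + H S$)
$\left(V{\left(70,-35 \right)} + 5003\right) \left(X + 1780\right) = \left(\left(65 + 70 \left(-35\right)\right) + 5003\right) \left(-4151 + 1780\right) = \left(\left(65 - 2450\right) + 5003\right) \left(-2371\right) = \left(-2385 + 5003\right) \left(-2371\right) = 2618 \left(-2371\right) = -6207278$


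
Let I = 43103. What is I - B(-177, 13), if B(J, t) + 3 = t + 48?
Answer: 43045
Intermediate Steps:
B(J, t) = 45 + t (B(J, t) = -3 + (t + 48) = -3 + (48 + t) = 45 + t)
I - B(-177, 13) = 43103 - (45 + 13) = 43103 - 1*58 = 43103 - 58 = 43045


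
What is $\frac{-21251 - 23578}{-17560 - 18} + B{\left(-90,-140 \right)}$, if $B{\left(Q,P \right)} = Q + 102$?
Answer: $\frac{15045}{1034} \approx 14.55$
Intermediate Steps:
$B{\left(Q,P \right)} = 102 + Q$
$\frac{-21251 - 23578}{-17560 - 18} + B{\left(-90,-140 \right)} = \frac{-21251 - 23578}{-17560 - 18} + \left(102 - 90\right) = - \frac{44829}{-17578} + 12 = \left(-44829\right) \left(- \frac{1}{17578}\right) + 12 = \frac{2637}{1034} + 12 = \frac{15045}{1034}$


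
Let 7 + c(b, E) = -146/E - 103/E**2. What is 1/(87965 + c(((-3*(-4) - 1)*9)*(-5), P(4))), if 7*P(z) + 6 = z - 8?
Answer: 100/8800973 ≈ 1.1362e-5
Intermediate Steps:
P(z) = -2 + z/7 (P(z) = -6/7 + (z - 8)/7 = -6/7 + (-8 + z)/7 = -6/7 + (-8/7 + z/7) = -2 + z/7)
c(b, E) = -7 - 146/E - 103/E**2 (c(b, E) = -7 + (-146/E - 103/E**2) = -7 - 146/E - 103/E**2)
1/(87965 + c(((-3*(-4) - 1)*9)*(-5), P(4))) = 1/(87965 + (-7 - 146/(-2 + (1/7)*4) - 103/(-2 + (1/7)*4)**2)) = 1/(87965 + (-7 - 146/(-2 + 4/7) - 103/(-2 + 4/7)**2)) = 1/(87965 + (-7 - 146/(-10/7) - 103/(-10/7)**2)) = 1/(87965 + (-7 - 146*(-7/10) - 103*49/100)) = 1/(87965 + (-7 + 511/5 - 5047/100)) = 1/(87965 + 4473/100) = 1/(8800973/100) = 100/8800973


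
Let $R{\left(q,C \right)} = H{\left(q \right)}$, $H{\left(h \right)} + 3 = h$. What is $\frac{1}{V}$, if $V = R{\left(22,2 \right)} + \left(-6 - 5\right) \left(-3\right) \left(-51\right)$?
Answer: $- \frac{1}{1664} \approx -0.00060096$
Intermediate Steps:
$H{\left(h \right)} = -3 + h$
$R{\left(q,C \right)} = -3 + q$
$V = -1664$ ($V = \left(-3 + 22\right) + \left(-6 - 5\right) \left(-3\right) \left(-51\right) = 19 + \left(-11\right) \left(-3\right) \left(-51\right) = 19 + 33 \left(-51\right) = 19 - 1683 = -1664$)
$\frac{1}{V} = \frac{1}{-1664} = - \frac{1}{1664}$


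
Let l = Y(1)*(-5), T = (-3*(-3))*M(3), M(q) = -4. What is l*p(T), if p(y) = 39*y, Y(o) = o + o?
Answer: 14040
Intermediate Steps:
Y(o) = 2*o
T = -36 (T = -3*(-3)*(-4) = 9*(-4) = -36)
l = -10 (l = (2*1)*(-5) = 2*(-5) = -10)
l*p(T) = -390*(-36) = -10*(-1404) = 14040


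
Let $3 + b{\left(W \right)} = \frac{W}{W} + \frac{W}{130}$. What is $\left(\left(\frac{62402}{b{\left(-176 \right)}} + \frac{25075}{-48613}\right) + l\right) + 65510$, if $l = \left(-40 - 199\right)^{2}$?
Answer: $\frac{551206170507}{5298817} \approx 1.0402 \cdot 10^{5}$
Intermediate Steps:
$l = 57121$ ($l = \left(-239\right)^{2} = 57121$)
$b{\left(W \right)} = -2 + \frac{W}{130}$ ($b{\left(W \right)} = -3 + \left(\frac{W}{W} + \frac{W}{130}\right) = -3 + \left(1 + W \frac{1}{130}\right) = -3 + \left(1 + \frac{W}{130}\right) = -2 + \frac{W}{130}$)
$\left(\left(\frac{62402}{b{\left(-176 \right)}} + \frac{25075}{-48613}\right) + l\right) + 65510 = \left(\left(\frac{62402}{-2 + \frac{1}{130} \left(-176\right)} + \frac{25075}{-48613}\right) + 57121\right) + 65510 = \left(\left(\frac{62402}{-2 - \frac{88}{65}} + 25075 \left(- \frac{1}{48613}\right)\right) + 57121\right) + 65510 = \left(\left(\frac{62402}{- \frac{218}{65}} - \frac{25075}{48613}\right) + 57121\right) + 65510 = \left(\left(62402 \left(- \frac{65}{218}\right) - \frac{25075}{48613}\right) + 57121\right) + 65510 = \left(\left(- \frac{2028065}{109} - \frac{25075}{48613}\right) + 57121\right) + 65510 = \left(- \frac{98593057020}{5298817} + 57121\right) + 65510 = \frac{204080668837}{5298817} + 65510 = \frac{551206170507}{5298817}$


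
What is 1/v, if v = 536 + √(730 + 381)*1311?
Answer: -536/1909211735 + 1311*√1111/1909211735 ≈ 2.2607e-5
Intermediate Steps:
v = 536 + 1311*√1111 (v = 536 + √1111*1311 = 536 + 1311*√1111 ≈ 44234.)
1/v = 1/(536 + 1311*√1111)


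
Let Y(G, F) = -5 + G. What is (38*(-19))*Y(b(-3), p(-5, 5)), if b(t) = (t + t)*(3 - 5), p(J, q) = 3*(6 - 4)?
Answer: -5054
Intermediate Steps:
p(J, q) = 6 (p(J, q) = 3*2 = 6)
b(t) = -4*t (b(t) = (2*t)*(-2) = -4*t)
(38*(-19))*Y(b(-3), p(-5, 5)) = (38*(-19))*(-5 - 4*(-3)) = -722*(-5 + 12) = -722*7 = -5054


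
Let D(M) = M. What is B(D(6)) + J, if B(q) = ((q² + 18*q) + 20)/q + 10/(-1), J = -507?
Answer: -1469/3 ≈ -489.67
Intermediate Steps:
B(q) = -10 + (20 + q² + 18*q)/q (B(q) = (20 + q² + 18*q)/q + 10*(-1) = (20 + q² + 18*q)/q - 10 = -10 + (20 + q² + 18*q)/q)
B(D(6)) + J = (8 + 6 + 20/6) - 507 = (8 + 6 + 20*(⅙)) - 507 = (8 + 6 + 10/3) - 507 = 52/3 - 507 = -1469/3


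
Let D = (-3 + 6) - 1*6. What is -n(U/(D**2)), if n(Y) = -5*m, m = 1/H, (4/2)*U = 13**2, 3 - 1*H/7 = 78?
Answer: -1/105 ≈ -0.0095238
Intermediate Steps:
H = -525 (H = 21 - 7*78 = 21 - 546 = -525)
U = 169/2 (U = (1/2)*13**2 = (1/2)*169 = 169/2 ≈ 84.500)
D = -3 (D = 3 - 6 = -3)
m = -1/525 (m = 1/(-525) = -1/525 ≈ -0.0019048)
n(Y) = 1/105 (n(Y) = -5*(-1/525) = 1/105)
-n(U/(D**2)) = -1*1/105 = -1/105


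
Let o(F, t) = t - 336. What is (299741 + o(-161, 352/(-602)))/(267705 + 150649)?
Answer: 90120729/125924554 ≈ 0.71567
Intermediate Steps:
o(F, t) = -336 + t
(299741 + o(-161, 352/(-602)))/(267705 + 150649) = (299741 + (-336 + 352/(-602)))/(267705 + 150649) = (299741 + (-336 + 352*(-1/602)))/418354 = (299741 + (-336 - 176/301))*(1/418354) = (299741 - 101312/301)*(1/418354) = (90120729/301)*(1/418354) = 90120729/125924554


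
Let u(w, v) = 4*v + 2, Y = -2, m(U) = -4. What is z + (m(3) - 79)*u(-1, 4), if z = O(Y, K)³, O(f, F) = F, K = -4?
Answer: -1558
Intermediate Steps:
u(w, v) = 2 + 4*v
z = -64 (z = (-4)³ = -64)
z + (m(3) - 79)*u(-1, 4) = -64 + (-4 - 79)*(2 + 4*4) = -64 - 83*(2 + 16) = -64 - 83*18 = -64 - 1494 = -1558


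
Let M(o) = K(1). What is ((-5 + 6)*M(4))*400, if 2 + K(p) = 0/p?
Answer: -800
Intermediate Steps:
K(p) = -2 (K(p) = -2 + 0/p = -2 + 0 = -2)
M(o) = -2
((-5 + 6)*M(4))*400 = ((-5 + 6)*(-2))*400 = (1*(-2))*400 = -2*400 = -800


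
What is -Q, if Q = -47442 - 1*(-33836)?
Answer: 13606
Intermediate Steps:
Q = -13606 (Q = -47442 + 33836 = -13606)
-Q = -1*(-13606) = 13606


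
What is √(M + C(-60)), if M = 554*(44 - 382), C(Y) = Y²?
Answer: 14*I*√937 ≈ 428.55*I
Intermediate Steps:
M = -187252 (M = 554*(-338) = -187252)
√(M + C(-60)) = √(-187252 + (-60)²) = √(-187252 + 3600) = √(-183652) = 14*I*√937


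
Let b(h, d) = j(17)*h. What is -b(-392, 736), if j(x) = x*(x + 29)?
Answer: 306544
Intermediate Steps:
j(x) = x*(29 + x)
b(h, d) = 782*h (b(h, d) = (17*(29 + 17))*h = (17*46)*h = 782*h)
-b(-392, 736) = -782*(-392) = -1*(-306544) = 306544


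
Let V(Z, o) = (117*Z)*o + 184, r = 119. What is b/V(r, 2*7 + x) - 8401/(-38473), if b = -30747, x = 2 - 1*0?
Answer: 690090421/8577632296 ≈ 0.080452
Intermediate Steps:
x = 2 (x = 2 + 0 = 2)
V(Z, o) = 184 + 117*Z*o (V(Z, o) = 117*Z*o + 184 = 184 + 117*Z*o)
b/V(r, 2*7 + x) - 8401/(-38473) = -30747/(184 + 117*119*(2*7 + 2)) - 8401/(-38473) = -30747/(184 + 117*119*(14 + 2)) - 8401*(-1/38473) = -30747/(184 + 117*119*16) + 8401/38473 = -30747/(184 + 222768) + 8401/38473 = -30747/222952 + 8401/38473 = 690090421/8577632296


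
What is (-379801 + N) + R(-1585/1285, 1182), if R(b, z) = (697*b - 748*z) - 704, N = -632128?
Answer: -487690582/257 ≈ -1.8976e+6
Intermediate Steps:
R(b, z) = -704 - 748*z + 697*b (R(b, z) = (-748*z + 697*b) - 704 = -704 - 748*z + 697*b)
(-379801 + N) + R(-1585/1285, 1182) = (-379801 - 632128) + (-704 - 748*1182 + 697*(-1585/1285)) = -1011929 + (-704 - 884136 + 697*(-1585*1/1285)) = -1011929 + (-704 - 884136 + 697*(-317/257)) = -1011929 + (-704 - 884136 - 220949/257) = -1011929 - 227624829/257 = -487690582/257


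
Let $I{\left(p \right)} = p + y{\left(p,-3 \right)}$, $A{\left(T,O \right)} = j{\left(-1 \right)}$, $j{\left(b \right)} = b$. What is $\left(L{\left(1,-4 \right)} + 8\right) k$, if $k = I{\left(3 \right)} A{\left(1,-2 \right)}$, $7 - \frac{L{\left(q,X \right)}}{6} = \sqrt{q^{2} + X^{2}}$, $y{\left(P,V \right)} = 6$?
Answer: $-450 + 54 \sqrt{17} \approx -227.35$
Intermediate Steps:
$A{\left(T,O \right)} = -1$
$L{\left(q,X \right)} = 42 - 6 \sqrt{X^{2} + q^{2}}$ ($L{\left(q,X \right)} = 42 - 6 \sqrt{q^{2} + X^{2}} = 42 - 6 \sqrt{X^{2} + q^{2}}$)
$I{\left(p \right)} = 6 + p$ ($I{\left(p \right)} = p + 6 = 6 + p$)
$k = -9$ ($k = \left(6 + 3\right) \left(-1\right) = 9 \left(-1\right) = -9$)
$\left(L{\left(1,-4 \right)} + 8\right) k = \left(\left(42 - 6 \sqrt{\left(-4\right)^{2} + 1^{2}}\right) + 8\right) \left(-9\right) = \left(\left(42 - 6 \sqrt{16 + 1}\right) + 8\right) \left(-9\right) = \left(\left(42 - 6 \sqrt{17}\right) + 8\right) \left(-9\right) = \left(50 - 6 \sqrt{17}\right) \left(-9\right) = -450 + 54 \sqrt{17}$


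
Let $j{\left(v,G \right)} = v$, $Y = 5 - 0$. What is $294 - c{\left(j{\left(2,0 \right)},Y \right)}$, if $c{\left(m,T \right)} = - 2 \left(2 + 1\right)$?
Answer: $300$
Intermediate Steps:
$Y = 5$ ($Y = 5 + 0 = 5$)
$c{\left(m,T \right)} = -6$ ($c{\left(m,T \right)} = \left(-2\right) 3 = -6$)
$294 - c{\left(j{\left(2,0 \right)},Y \right)} = 294 - -6 = 294 + 6 = 300$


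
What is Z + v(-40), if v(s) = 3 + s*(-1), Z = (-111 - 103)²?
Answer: 45839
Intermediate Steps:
Z = 45796 (Z = (-214)² = 45796)
v(s) = 3 - s
Z + v(-40) = 45796 + (3 - 1*(-40)) = 45796 + (3 + 40) = 45796 + 43 = 45839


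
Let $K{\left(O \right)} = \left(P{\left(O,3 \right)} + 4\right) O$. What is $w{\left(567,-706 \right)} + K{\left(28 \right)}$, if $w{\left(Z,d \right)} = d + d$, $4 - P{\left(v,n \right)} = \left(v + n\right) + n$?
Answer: $-2140$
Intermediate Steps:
$P{\left(v,n \right)} = 4 - v - 2 n$ ($P{\left(v,n \right)} = 4 - \left(\left(v + n\right) + n\right) = 4 - \left(\left(n + v\right) + n\right) = 4 - \left(v + 2 n\right) = 4 - v - 2 n$)
$w{\left(Z,d \right)} = 2 d$
$K{\left(O \right)} = O \left(2 - O\right)$ ($K{\left(O \right)} = \left(\left(4 - O - 6\right) + 4\right) O = \left(\left(-2 - O\right) + 4\right) O = \left(2 - O\right) O = O \left(2 - O\right)$)
$w{\left(567,-706 \right)} + K{\left(28 \right)} = 2 \left(-706\right) + 28 \left(2 - 28\right) = -1412 + 28 \left(2 - 28\right) = -1412 + 28 \left(-26\right) = -1412 - 728 = -2140$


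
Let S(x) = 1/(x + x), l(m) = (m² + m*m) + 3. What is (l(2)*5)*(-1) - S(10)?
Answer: -1101/20 ≈ -55.050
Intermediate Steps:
l(m) = 3 + 2*m² (l(m) = (m² + m²) + 3 = 2*m² + 3 = 3 + 2*m²)
S(x) = 1/(2*x)
(l(2)*5)*(-1) - S(10) = ((3 + 2*2²)*5)*(-1) - 1/(2*10) = ((3 + 2*4)*5)*(-1) - 1/(2*10) = ((3 + 8)*5)*(-1) - 1*1/20 = (11*5)*(-1) - 1/20 = 55*(-1) - 1/20 = -55 - 1/20 = -1101/20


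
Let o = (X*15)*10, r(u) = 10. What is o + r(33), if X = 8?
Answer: 1210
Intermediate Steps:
o = 1200 (o = (8*15)*10 = 120*10 = 1200)
o + r(33) = 1200 + 10 = 1210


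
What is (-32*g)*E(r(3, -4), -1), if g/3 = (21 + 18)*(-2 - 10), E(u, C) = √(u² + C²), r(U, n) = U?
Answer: 44928*√10 ≈ 1.4207e+5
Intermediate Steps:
E(u, C) = √(C² + u²)
g = -1404 (g = 3*((21 + 18)*(-2 - 10)) = 3*(39*(-12)) = 3*(-468) = -1404)
(-32*g)*E(r(3, -4), -1) = (-32*(-1404))*√((-1)² + 3²) = 44928*√(1 + 9) = 44928*√10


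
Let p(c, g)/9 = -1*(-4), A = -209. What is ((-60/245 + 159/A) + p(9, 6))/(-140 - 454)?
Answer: -119459/2027718 ≈ -0.058913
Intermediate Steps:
p(c, g) = 36 (p(c, g) = 9*(-1*(-4)) = 9*4 = 36)
((-60/245 + 159/A) + p(9, 6))/(-140 - 454) = ((-60/245 + 159/(-209)) + 36)/(-140 - 454) = ((-60*1/245 + 159*(-1/209)) + 36)/(-594) = ((-12/49 - 159/209) + 36)*(-1/594) = (-10299/10241 + 36)*(-1/594) = (358377/10241)*(-1/594) = -119459/2027718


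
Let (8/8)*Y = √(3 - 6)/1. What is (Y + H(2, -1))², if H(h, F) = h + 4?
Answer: (6 + I*√3)² ≈ 33.0 + 20.785*I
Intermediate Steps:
H(h, F) = 4 + h
Y = I*√3 (Y = √(3 - 6)/1 = √(-3)*1 = (I*√3)*1 = I*√3 ≈ 1.732*I)
(Y + H(2, -1))² = (I*√3 + (4 + 2))² = (I*√3 + 6)² = (6 + I*√3)²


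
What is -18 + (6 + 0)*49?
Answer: 276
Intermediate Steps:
-18 + (6 + 0)*49 = -18 + 6*49 = -18 + 294 = 276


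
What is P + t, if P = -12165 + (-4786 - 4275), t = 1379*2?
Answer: -18468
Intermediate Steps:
t = 2758
P = -21226 (P = -12165 - 9061 = -21226)
P + t = -21226 + 2758 = -18468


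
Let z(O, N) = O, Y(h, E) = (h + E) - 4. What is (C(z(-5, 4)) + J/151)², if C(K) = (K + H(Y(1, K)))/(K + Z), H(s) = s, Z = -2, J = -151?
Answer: 36/49 ≈ 0.73469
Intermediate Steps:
Y(h, E) = -4 + E + h (Y(h, E) = (E + h) - 4 = -4 + E + h)
C(K) = (-3 + 2*K)/(-2 + K) (C(K) = (K + (-4 + K + 1))/(K - 2) = (K + (-3 + K))/(-2 + K) = (-3 + 2*K)/(-2 + K))
(C(z(-5, 4)) + J/151)² = ((-3 + 2*(-5))/(-2 - 5) - 151/151)² = ((-3 - 10)/(-7) - 151*1/151)² = (-⅐*(-13) - 1)² = (13/7 - 1)² = (6/7)² = 36/49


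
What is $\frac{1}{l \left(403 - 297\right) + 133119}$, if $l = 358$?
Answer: $\frac{1}{171067} \approx 5.8457 \cdot 10^{-6}$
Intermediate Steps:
$\frac{1}{l \left(403 - 297\right) + 133119} = \frac{1}{358 \left(403 - 297\right) + 133119} = \frac{1}{358 \cdot 106 + 133119} = \frac{1}{37948 + 133119} = \frac{1}{171067}$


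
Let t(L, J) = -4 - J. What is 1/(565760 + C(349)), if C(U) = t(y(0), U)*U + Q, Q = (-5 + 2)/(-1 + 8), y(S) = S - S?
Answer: 7/3097938 ≈ 2.2596e-6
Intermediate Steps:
y(S) = 0
Q = -3/7 ≈ -0.42857
C(U) = -3/7 + U*(-4 - U) (C(U) = (-4 - U)*U - 3/7 = U*(-4 - U) - 3/7 = -3/7 + U*(-4 - U))
1/(565760 + C(349)) = 1/(565760 + (-3/7 - 1*349*(4 + 349))) = 1/(565760 + (-3/7 - 1*349*353)) = 1/(565760 + (-3/7 - 123197)) = 1/(565760 - 862382/7) = 1/(3097938/7) = 7/3097938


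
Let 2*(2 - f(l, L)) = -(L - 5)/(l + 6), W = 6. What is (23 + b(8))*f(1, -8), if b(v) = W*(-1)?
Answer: 255/14 ≈ 18.214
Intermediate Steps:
f(l, L) = 2 + (-5 + L)/(2*(6 + l)) (f(l, L) = 2 - (-1)*(L - 5)/(l + 6)/2 = 2 - (-1)*(-5 + L)/(6 + l)/2 = 2 - (-1)*(-5 + L)/(2*(6 + l)) = 2 + (-5 + L)/(2*(6 + l)))
b(v) = -6 (b(v) = 6*(-1) = -6)
(23 + b(8))*f(1, -8) = (23 - 6)*((19 - 8 + 4*1)/(2*(6 + 1))) = 17*((1/2)*(19 - 8 + 4)/7) = 17*((1/2)*(1/7)*15) = 17*(15/14) = 255/14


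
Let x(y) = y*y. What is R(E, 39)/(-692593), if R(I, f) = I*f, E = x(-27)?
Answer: -28431/692593 ≈ -0.041050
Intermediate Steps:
x(y) = y**2
E = 729 (E = (-27)**2 = 729)
R(E, 39)/(-692593) = (729*39)/(-692593) = 28431*(-1/692593) = -28431/692593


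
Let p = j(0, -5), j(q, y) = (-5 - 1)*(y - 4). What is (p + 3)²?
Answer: 3249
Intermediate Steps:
j(q, y) = 24 - 6*y (j(q, y) = -6*(-4 + y) = 24 - 6*y)
p = 54 (p = 24 - 6*(-5) = 24 + 30 = 54)
(p + 3)² = (54 + 3)² = 57² = 3249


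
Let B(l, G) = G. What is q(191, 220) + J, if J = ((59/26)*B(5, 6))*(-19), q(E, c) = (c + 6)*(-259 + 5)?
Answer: -749615/13 ≈ -57663.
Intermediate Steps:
q(E, c) = -1524 - 254*c (q(E, c) = (6 + c)*(-254) = -1524 - 254*c)
J = -3363/13 (J = ((59/26)*6)*(-19) = (177/13)*(-19) = -3363/13 ≈ -258.69)
q(191, 220) + J = (-1524 - 254*220) - 3363/13 = (-1524 - 55880) - 3363/13 = -57404 - 3363/13 = -749615/13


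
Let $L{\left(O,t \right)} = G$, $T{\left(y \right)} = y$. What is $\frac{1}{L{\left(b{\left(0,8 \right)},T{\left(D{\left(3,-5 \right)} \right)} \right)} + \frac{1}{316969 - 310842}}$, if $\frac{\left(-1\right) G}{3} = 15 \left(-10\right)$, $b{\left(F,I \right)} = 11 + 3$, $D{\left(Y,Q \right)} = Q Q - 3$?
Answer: $\frac{6127}{2757151} \approx 0.0022222$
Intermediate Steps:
$D{\left(Y,Q \right)} = -3 + Q^{2}$ ($D{\left(Y,Q \right)} = Q^{2} - 3 = -3 + Q^{2}$)
$b{\left(F,I \right)} = 14$
$G = 450$ ($G = - 3 \cdot 15 \left(-10\right) = \left(-3\right) \left(-150\right) = 450$)
$L{\left(O,t \right)} = 450$
$\frac{1}{L{\left(b{\left(0,8 \right)},T{\left(D{\left(3,-5 \right)} \right)} \right)} + \frac{1}{316969 - 310842}} = \frac{1}{450 + \frac{1}{316969 - 310842}} = \frac{1}{450 + \frac{1}{6127}} = \frac{1}{\frac{2757151}{6127}} = \frac{6127}{2757151}$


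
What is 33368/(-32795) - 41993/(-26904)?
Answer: 479427763/882316680 ≈ 0.54337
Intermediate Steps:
33368/(-32795) - 41993/(-26904) = 33368*(-1/32795) - 41993*(-1/26904) = -33368/32795 + 41993/26904 = 479427763/882316680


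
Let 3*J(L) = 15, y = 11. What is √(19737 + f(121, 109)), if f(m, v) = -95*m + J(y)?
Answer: √8247 ≈ 90.813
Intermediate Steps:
J(L) = 5 (J(L) = (⅓)*15 = 5)
f(m, v) = 5 - 95*m (f(m, v) = -95*m + 5 = 5 - 95*m)
√(19737 + f(121, 109)) = √(19737 + (5 - 95*121)) = √(19737 + (5 - 11495)) = √(19737 - 11490) = √8247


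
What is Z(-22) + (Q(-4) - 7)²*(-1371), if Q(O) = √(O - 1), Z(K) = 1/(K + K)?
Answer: -2654257/44 + 19194*I*√5 ≈ -60324.0 + 42919.0*I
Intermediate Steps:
Z(K) = 1/(2*K)
Q(O) = √(-1 + O)
Z(-22) + (Q(-4) - 7)²*(-1371) = (½)/(-22) + (√(-1 - 4) - 7)²*(-1371) = (½)*(-1/22) + (√(-5) - 7)²*(-1371) = -1/44 + (I*√5 - 7)²*(-1371) = -1/44 + (-7 + I*√5)²*(-1371) = -1/44 - 1371*(-7 + I*√5)²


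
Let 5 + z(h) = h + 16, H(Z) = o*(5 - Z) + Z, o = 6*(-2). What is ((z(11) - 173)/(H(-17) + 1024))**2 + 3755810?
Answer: 2073391177491/552049 ≈ 3.7558e+6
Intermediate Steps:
o = -12
H(Z) = -60 + 13*Z (H(Z) = -12*(5 - Z) + Z = (-60 + 12*Z) + Z = -60 + 13*Z)
z(h) = 11 + h (z(h) = -5 + (h + 16) = -5 + (16 + h) = 11 + h)
((z(11) - 173)/(H(-17) + 1024))**2 + 3755810 = (((11 + 11) - 173)/((-60 + 13*(-17)) + 1024))**2 + 3755810 = ((22 - 173)/((-60 - 221) + 1024))**2 + 3755810 = (-151/(-281 + 1024))**2 + 3755810 = (-151/743)**2 + 3755810 = 22801/552049 + 3755810 = 2073391177491/552049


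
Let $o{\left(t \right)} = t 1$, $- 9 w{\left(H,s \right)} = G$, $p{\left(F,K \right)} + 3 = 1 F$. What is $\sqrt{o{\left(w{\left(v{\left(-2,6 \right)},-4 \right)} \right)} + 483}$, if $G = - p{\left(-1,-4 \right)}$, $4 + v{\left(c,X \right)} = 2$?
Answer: $\frac{\sqrt{4343}}{3} \approx 21.967$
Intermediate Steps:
$p{\left(F,K \right)} = -3 + F$ ($p{\left(F,K \right)} = -3 + 1 F = -3 + F$)
$v{\left(c,X \right)} = -2$ ($v{\left(c,X \right)} = -4 + 2 = -2$)
$G = 4$ ($G = - (-3 - 1) = \left(-1\right) \left(-4\right) = 4$)
$w{\left(H,s \right)} = - \frac{4}{9}$ ($w{\left(H,s \right)} = \left(- \frac{1}{9}\right) 4 = - \frac{4}{9}$)
$o{\left(t \right)} = t$
$\sqrt{o{\left(w{\left(v{\left(-2,6 \right)},-4 \right)} \right)} + 483} = \sqrt{- \frac{4}{9} + 483} = \sqrt{\frac{4343}{9}} = \frac{\sqrt{4343}}{3}$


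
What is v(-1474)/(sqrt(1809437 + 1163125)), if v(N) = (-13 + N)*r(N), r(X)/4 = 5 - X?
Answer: -1466182*sqrt(2972562)/495427 ≈ -5102.4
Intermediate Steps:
r(X) = 20 - 4*X (r(X) = 4*(5 - X) = 20 - 4*X)
v(N) = (-13 + N)*(20 - 4*N)
v(-1474)/(sqrt(1809437 + 1163125)) = (-4*(-13 - 1474)*(-5 - 1474))/(sqrt(1809437 + 1163125)) = (-4*(-1487)*(-1479))/(sqrt(2972562)) = -1466182*sqrt(2972562)/495427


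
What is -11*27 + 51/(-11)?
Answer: -3318/11 ≈ -301.64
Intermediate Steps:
-11*27 + 51/(-11) = -297 + 51*(-1/11) = -297 - 51/11 = -3318/11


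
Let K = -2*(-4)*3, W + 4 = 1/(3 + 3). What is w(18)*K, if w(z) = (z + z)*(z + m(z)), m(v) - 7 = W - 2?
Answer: 16560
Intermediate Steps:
W = -23/6 (W = -4 + 1/(3 + 3) = -4 + 1/6 = -4 + ⅙ = -23/6 ≈ -3.8333)
m(v) = 7/6 (m(v) = 7 + (-23/6 - 2) = 7 - 35/6 = 7/6)
w(z) = 2*z*(7/6 + z) (w(z) = (z + z)*(z + 7/6) = (2*z)*(7/6 + z) = 2*z*(7/6 + z))
K = 24 (K = 8*3 = 24)
w(18)*K = ((⅓)*18*(7 + 6*18))*24 = ((⅓)*18*(7 + 108))*24 = ((⅓)*18*115)*24 = 690*24 = 16560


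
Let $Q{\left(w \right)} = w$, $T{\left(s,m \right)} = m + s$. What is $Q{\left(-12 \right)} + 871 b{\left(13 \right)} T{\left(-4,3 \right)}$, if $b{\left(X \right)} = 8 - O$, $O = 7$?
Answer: $-883$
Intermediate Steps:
$b{\left(X \right)} = 1$ ($b{\left(X \right)} = 8 - 7 = 1$)
$Q{\left(-12 \right)} + 871 b{\left(13 \right)} T{\left(-4,3 \right)} = -12 + 871 \cdot 1 \left(3 - 4\right) = -12 + 871 \cdot 1 \left(-1\right) = -12 + 871 \left(-1\right) = -12 - 871 = -883$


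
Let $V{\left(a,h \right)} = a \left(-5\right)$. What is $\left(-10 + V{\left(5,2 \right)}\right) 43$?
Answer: $-1505$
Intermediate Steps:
$V{\left(a,h \right)} = - 5 a$
$\left(-10 + V{\left(5,2 \right)}\right) 43 = \left(-10 - 25\right) 43 = \left(-35\right) 43 = -1505$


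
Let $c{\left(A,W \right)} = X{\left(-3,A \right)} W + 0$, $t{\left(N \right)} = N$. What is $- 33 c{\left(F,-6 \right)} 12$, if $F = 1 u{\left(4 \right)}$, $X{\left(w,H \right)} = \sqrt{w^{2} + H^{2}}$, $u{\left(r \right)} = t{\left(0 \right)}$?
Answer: $7128$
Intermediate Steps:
$u{\left(r \right)} = 0$
$X{\left(w,H \right)} = \sqrt{H^{2} + w^{2}}$
$F = 0$ ($F = 1 \cdot 0 = 0$)
$c{\left(A,W \right)} = W \sqrt{9 + A^{2}}$ ($c{\left(A,W \right)} = \sqrt{A^{2} + \left(-3\right)^{2}} W + 0 = \sqrt{A^{2} + 9} W + 0 = \sqrt{9 + A^{2}} W + 0 = W \sqrt{9 + A^{2}} + 0 = W \sqrt{9 + A^{2}}$)
$- 33 c{\left(F,-6 \right)} 12 = - 33 \left(- 6 \sqrt{9 + 0^{2}}\right) 12 = - 33 \left(- 6 \sqrt{9 + 0}\right) 12 = - 33 \left(- 6 \sqrt{9}\right) 12 = - 33 \left(\left(-6\right) 3\right) 12 = \left(-33\right) \left(-18\right) 12 = 594 \cdot 12 = 7128$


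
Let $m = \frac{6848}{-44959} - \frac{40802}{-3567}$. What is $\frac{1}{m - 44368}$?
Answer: $- \frac{160368753}{7113430842802} \approx -2.2544 \cdot 10^{-5}$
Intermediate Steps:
$m = \frac{1809990302}{160368753}$ ($m = 6848 \left(- \frac{1}{44959}\right) - - \frac{40802}{3567} = - \frac{6848}{44959} + \frac{40802}{3567} = \frac{1809990302}{160368753} \approx 11.286$)
$\frac{1}{m - 44368} = \frac{1}{\frac{1809990302}{160368753} - 44368} = \frac{1}{- \frac{7113430842802}{160368753}} = - \frac{160368753}{7113430842802}$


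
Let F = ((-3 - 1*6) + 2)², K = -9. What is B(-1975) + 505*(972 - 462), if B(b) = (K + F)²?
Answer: 259150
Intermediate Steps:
F = 49 (F = ((-3 - 6) + 2)² = (-9 + 2)² = (-7)² = 49)
B(b) = 1600 (B(b) = (-9 + 49)² = 40² = 1600)
B(-1975) + 505*(972 - 462) = 1600 + 505*(972 - 462) = 1600 + 505*510 = 1600 + 257550 = 259150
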